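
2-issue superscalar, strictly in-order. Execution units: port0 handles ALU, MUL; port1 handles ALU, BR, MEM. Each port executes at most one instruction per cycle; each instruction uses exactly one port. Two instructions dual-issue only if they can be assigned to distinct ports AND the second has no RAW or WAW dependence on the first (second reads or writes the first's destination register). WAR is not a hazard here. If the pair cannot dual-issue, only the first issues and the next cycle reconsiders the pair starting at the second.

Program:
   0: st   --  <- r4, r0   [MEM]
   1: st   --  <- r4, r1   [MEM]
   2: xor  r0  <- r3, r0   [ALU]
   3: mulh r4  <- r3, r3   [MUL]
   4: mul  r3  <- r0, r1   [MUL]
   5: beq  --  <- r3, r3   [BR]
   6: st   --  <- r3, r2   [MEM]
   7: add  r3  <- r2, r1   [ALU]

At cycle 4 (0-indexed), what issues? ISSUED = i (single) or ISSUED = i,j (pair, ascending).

t=0 i0:st.MEM ; no-port MEM/MEM
t=1 i1&i2:st.MEM+xor.ALU ; dual
t=2 i3:mulh.MUL ; no-port MUL/MUL
t=3 i4:mul.MUL ; RAW r3
t=4 i5:beq.BR ; no-port BR/MEM
t=5 i6&i7:st.MEM+add.ALU ; dual

ISSUED = 5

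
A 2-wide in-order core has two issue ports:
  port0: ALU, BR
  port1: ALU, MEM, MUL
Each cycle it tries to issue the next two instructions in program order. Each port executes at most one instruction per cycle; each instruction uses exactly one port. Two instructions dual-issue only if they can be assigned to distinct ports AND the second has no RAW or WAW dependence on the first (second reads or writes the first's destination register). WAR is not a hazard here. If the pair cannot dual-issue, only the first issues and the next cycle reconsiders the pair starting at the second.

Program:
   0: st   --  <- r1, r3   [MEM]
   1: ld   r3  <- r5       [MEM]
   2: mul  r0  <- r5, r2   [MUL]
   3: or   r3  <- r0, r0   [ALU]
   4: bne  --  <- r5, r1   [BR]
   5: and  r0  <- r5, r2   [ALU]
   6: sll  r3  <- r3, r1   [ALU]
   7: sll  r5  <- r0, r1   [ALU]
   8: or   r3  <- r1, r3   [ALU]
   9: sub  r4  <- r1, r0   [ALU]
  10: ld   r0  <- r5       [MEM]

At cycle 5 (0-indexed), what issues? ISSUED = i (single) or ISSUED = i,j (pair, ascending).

ISSUED = 7,8

t=0 i0:st ; no-port MEM/MEM
t=1 i1:ld ; no-port MEM/MUL
t=2 i2:mul ; RAW r0
t=3 i3,i4:or+bne ; 2-wide
t=4 i5,i6:and+sll ; 2-wide
t=5 i7,i8:sll+or ; 2-wide
t=6 i9,i10:sub+ld ; 2-wide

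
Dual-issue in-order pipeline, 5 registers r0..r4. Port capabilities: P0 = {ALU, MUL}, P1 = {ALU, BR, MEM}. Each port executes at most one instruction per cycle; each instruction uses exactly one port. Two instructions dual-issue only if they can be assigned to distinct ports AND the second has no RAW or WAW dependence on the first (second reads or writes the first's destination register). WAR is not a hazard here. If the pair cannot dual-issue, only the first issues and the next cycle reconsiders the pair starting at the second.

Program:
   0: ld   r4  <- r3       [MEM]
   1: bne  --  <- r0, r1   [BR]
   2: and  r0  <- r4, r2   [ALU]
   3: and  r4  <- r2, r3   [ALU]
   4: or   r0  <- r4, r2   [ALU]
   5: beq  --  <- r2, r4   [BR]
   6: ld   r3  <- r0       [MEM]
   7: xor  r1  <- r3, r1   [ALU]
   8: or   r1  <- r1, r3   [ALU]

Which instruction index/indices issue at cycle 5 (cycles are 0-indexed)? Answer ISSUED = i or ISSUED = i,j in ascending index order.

#0 head=0: ld i0 no-port MEM/BR
#1 head=1: bne;and i1+i2 2-wide
#2 head=3: and i3 RAW r4
#3 head=4: or;beq i4+i5 2-wide
#4 head=6: ld i6 RAW r3
#5 head=7: xor i7 RAW+WAW r1
#6 head=8: or i8 tail

ISSUED = 7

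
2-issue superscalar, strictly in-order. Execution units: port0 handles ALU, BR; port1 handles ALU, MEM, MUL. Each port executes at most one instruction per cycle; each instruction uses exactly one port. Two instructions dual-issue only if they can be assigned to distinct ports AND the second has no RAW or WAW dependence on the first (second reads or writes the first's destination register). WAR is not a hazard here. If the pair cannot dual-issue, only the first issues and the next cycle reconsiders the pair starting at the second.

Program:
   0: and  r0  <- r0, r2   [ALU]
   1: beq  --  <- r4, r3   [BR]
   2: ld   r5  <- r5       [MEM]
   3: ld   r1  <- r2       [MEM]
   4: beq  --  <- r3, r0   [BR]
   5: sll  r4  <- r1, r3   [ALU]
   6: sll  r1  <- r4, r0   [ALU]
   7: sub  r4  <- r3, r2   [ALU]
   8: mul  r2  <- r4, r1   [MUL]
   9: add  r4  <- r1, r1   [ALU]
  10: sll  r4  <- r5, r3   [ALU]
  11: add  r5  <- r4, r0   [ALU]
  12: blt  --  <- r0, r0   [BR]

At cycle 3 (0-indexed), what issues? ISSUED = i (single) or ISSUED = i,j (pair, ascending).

ISSUED = 5

c0: i0+i1 and beq  pair
c1: i2 ld  no-port MEM/MEM
c2: i3+i4 ld beq  pair
c3: i5 sll  RAW r4
c4: i6+i7 sll sub  pair
c5: i8+i9 mul add  pair
c6: i10 sll  RAW r4
c7: i11+i12 add blt  pair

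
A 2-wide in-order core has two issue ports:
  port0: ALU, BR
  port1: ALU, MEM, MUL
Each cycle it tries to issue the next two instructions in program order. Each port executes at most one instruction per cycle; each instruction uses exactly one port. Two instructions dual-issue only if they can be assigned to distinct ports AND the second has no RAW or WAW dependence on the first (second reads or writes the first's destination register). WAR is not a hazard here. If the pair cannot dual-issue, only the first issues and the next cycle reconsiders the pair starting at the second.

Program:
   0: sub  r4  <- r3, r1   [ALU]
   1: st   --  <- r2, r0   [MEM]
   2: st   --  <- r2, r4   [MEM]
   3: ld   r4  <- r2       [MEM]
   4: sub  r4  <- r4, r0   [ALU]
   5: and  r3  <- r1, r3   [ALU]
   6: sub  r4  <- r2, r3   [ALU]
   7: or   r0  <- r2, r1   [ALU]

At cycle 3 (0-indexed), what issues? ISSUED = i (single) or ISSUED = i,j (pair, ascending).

  cy0 -> i0,i1 (sub.ALU+st.MEM) dual
  cy1 -> i2 (st.MEM) no-port MEM/MEM
  cy2 -> i3 (ld.MEM) RAW+WAW r4
  cy3 -> i4,i5 (sub.ALU+and.ALU) dual
  cy4 -> i6,i7 (sub.ALU+or.ALU) dual

ISSUED = 4,5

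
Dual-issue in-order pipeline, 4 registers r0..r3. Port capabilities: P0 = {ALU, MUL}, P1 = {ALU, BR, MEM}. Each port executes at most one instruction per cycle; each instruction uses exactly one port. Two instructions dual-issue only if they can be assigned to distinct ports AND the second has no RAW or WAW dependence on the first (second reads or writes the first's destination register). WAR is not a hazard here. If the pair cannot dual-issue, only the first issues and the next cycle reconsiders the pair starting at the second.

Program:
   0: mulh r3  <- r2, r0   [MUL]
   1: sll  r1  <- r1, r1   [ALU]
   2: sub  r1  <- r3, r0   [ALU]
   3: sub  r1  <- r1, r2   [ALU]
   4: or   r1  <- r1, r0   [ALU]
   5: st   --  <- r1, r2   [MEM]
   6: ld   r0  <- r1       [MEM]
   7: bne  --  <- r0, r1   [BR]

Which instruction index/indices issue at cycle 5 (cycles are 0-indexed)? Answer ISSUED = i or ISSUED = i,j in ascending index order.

c0: i0&i1 mulh/sll  2-wide
c1: i2 sub  RAW+WAW r1
c2: i3 sub  RAW+WAW r1
c3: i4 or  RAW r1
c4: i5 st  no-port MEM/MEM
c5: i6 ld  no-port MEM/BR
c6: i7 bne  tail

ISSUED = 6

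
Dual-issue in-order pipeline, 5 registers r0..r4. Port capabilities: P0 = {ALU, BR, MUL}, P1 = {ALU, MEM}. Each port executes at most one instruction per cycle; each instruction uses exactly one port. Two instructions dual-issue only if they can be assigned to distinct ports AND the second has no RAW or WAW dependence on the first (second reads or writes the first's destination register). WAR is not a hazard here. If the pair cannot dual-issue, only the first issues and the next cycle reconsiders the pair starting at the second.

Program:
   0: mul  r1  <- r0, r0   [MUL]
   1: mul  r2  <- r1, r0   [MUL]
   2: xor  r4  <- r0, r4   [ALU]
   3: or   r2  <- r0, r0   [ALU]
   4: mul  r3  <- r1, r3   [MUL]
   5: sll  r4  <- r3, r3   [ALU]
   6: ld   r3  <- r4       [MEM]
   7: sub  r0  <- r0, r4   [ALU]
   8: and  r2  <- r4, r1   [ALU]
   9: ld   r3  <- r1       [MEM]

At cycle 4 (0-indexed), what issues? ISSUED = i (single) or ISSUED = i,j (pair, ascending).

#0 head=0: mul.MUL i0 no-port MUL/MUL
#1 head=1: mul.MUL+xor.ALU i1,i2 pair
#2 head=3: or.ALU+mul.MUL i3,i4 pair
#3 head=5: sll.ALU i5 RAW r4
#4 head=6: ld.MEM+sub.ALU i6,i7 pair
#5 head=8: and.ALU+ld.MEM i8,i9 pair

ISSUED = 6,7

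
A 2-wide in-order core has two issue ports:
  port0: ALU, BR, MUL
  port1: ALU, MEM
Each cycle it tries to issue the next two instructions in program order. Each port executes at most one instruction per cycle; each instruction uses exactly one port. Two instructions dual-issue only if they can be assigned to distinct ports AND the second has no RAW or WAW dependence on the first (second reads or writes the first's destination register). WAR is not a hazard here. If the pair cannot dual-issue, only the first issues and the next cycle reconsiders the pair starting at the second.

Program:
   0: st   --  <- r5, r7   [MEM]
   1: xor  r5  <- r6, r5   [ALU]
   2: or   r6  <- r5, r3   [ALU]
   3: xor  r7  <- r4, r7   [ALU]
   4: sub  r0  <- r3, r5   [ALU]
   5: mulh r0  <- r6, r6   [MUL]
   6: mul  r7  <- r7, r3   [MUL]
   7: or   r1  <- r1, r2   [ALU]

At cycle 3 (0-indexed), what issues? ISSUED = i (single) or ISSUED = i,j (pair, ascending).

ISSUED = 5

c0: i0+i1 st.MEM xor.ALU  dual
c1: i2+i3 or.ALU xor.ALU  dual
c2: i4 sub.ALU  WAW r0
c3: i5 mulh.MUL  no-port MUL/MUL
c4: i6+i7 mul.MUL or.ALU  dual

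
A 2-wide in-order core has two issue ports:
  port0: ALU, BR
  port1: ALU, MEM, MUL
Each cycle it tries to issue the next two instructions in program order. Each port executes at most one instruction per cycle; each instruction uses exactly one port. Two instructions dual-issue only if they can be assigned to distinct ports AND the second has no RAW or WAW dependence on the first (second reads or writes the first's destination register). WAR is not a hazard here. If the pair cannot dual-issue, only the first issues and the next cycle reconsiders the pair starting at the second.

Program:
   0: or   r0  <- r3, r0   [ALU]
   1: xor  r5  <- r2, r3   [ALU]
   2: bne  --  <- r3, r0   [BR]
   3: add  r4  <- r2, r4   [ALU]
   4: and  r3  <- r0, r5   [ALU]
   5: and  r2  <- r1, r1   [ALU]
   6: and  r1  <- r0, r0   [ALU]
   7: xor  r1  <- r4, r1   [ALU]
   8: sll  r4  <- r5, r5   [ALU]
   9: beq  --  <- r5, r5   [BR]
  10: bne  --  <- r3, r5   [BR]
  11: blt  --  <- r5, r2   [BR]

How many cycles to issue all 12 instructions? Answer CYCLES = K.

c0: i0,i1 or.ALU/xor.ALU  dual
c1: i2,i3 bne.BR/add.ALU  dual
c2: i4,i5 and.ALU/and.ALU  dual
c3: i6 and.ALU  RAW+WAW r1
c4: i7,i8 xor.ALU/sll.ALU  dual
c5: i9 beq.BR  no-port BR/BR
c6: i10 bne.BR  no-port BR/BR
c7: i11 blt.BR  tail

CYCLES = 8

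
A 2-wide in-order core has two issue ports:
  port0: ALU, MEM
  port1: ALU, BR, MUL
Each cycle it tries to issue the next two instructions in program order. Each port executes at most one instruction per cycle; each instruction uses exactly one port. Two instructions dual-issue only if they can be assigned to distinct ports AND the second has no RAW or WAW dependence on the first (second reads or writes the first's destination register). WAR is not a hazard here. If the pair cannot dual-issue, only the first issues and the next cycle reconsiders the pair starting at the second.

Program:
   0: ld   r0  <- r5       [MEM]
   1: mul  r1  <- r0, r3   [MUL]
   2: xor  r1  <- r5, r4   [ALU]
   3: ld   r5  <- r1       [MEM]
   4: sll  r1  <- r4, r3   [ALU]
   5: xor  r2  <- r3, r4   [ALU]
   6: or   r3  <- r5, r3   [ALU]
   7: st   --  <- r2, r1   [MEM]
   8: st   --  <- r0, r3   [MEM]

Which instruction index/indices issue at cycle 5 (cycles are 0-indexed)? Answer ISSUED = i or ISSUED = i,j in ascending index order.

ISSUED = 7

  cy0 -> i0 (ld.MEM) RAW r0
  cy1 -> i1 (mul.MUL) WAW r1
  cy2 -> i2 (xor.ALU) RAW r1
  cy3 -> i3,i4 (ld.MEM/sll.ALU) 2-wide
  cy4 -> i5,i6 (xor.ALU/or.ALU) 2-wide
  cy5 -> i7 (st.MEM) no-port MEM/MEM
  cy6 -> i8 (st.MEM) tail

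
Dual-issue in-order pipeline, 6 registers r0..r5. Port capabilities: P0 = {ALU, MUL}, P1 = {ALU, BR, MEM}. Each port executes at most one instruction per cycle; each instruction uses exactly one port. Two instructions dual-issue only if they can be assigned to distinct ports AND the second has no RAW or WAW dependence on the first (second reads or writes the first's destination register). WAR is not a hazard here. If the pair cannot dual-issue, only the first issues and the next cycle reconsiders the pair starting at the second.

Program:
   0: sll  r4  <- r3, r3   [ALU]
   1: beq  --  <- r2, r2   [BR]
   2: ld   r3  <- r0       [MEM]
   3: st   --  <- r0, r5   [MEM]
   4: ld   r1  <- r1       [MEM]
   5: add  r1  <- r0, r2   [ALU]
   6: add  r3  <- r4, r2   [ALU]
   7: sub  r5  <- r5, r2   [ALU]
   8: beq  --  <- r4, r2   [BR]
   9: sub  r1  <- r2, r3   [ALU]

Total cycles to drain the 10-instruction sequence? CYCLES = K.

#0 head=0: sll beq i0,i1 pair
#1 head=2: ld i2 no-port MEM/MEM
#2 head=3: st i3 no-port MEM/MEM
#3 head=4: ld i4 WAW r1
#4 head=5: add add i5,i6 pair
#5 head=7: sub beq i7,i8 pair
#6 head=9: sub i9 tail

CYCLES = 7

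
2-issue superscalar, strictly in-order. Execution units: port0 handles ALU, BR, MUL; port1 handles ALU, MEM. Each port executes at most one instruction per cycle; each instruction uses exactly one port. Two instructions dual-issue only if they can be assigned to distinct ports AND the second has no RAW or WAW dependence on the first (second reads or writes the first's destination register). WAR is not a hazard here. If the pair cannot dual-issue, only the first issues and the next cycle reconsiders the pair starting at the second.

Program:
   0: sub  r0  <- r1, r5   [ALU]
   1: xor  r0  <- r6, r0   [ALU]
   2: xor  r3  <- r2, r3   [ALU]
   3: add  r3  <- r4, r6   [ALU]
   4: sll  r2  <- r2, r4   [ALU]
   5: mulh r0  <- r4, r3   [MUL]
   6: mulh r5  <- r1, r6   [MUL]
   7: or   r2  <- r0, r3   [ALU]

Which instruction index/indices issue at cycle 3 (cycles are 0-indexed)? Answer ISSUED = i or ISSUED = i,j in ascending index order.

ISSUED = 5

#0 head=0: sub i0 RAW+WAW r0
#1 head=1: xor/xor i1+i2 pair
#2 head=3: add/sll i3+i4 pair
#3 head=5: mulh i5 no-port MUL/MUL
#4 head=6: mulh/or i6+i7 pair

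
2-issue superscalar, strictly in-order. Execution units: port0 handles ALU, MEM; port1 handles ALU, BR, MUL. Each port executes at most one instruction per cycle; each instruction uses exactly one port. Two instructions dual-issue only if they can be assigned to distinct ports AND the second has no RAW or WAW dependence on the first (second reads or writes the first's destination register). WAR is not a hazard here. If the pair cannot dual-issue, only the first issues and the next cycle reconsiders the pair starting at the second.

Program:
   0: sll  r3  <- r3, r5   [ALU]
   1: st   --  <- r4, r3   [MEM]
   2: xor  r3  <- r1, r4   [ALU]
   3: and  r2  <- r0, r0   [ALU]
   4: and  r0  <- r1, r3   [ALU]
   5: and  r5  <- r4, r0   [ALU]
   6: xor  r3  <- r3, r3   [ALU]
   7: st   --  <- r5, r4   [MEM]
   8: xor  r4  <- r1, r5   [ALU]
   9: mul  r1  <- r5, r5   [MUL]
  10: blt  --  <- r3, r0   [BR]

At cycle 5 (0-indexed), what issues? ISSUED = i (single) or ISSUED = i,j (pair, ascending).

0. sll.ALU @i0  | RAW r3
1. st.MEM/xor.ALU @i1+i2  | pair
2. and.ALU/and.ALU @i3+i4  | pair
3. and.ALU/xor.ALU @i5+i6  | pair
4. st.MEM/xor.ALU @i7+i8  | pair
5. mul.MUL @i9  | no-port MUL/BR
6. blt.BR @i10  | tail

ISSUED = 9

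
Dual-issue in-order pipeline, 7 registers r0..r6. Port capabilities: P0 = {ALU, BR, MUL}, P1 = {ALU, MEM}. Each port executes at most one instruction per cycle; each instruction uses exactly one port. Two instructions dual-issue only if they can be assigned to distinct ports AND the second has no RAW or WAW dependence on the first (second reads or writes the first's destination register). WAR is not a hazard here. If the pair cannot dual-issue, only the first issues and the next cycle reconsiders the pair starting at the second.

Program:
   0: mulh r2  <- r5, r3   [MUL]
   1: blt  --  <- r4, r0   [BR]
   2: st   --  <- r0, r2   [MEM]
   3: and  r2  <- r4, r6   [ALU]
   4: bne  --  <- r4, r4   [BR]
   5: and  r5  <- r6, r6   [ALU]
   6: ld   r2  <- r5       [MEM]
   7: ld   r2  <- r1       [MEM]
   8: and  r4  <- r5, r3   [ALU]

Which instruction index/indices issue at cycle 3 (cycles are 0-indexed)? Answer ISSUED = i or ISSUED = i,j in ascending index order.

ISSUED = 5

#0 head=0: mulh i0 no-port MUL/BR
#1 head=1: blt+st i1,i2 dual
#2 head=3: and+bne i3,i4 dual
#3 head=5: and i5 RAW r5
#4 head=6: ld i6 no-port MEM/MEM
#5 head=7: ld+and i7,i8 dual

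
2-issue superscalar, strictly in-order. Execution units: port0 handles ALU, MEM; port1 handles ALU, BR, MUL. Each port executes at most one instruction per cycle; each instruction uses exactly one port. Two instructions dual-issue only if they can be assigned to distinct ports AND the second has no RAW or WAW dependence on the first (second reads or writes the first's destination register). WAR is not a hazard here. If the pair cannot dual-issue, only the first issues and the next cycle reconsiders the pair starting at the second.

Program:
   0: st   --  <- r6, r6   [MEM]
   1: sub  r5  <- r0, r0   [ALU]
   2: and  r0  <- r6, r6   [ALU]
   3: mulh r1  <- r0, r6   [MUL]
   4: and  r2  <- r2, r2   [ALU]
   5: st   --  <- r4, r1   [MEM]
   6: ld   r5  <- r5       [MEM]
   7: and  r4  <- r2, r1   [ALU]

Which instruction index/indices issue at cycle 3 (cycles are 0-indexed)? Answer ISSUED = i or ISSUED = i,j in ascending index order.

  cy0 -> i0+i1 (st.MEM;sub.ALU) 2-wide
  cy1 -> i2 (and.ALU) RAW r0
  cy2 -> i3+i4 (mulh.MUL;and.ALU) 2-wide
  cy3 -> i5 (st.MEM) no-port MEM/MEM
  cy4 -> i6+i7 (ld.MEM;and.ALU) 2-wide

ISSUED = 5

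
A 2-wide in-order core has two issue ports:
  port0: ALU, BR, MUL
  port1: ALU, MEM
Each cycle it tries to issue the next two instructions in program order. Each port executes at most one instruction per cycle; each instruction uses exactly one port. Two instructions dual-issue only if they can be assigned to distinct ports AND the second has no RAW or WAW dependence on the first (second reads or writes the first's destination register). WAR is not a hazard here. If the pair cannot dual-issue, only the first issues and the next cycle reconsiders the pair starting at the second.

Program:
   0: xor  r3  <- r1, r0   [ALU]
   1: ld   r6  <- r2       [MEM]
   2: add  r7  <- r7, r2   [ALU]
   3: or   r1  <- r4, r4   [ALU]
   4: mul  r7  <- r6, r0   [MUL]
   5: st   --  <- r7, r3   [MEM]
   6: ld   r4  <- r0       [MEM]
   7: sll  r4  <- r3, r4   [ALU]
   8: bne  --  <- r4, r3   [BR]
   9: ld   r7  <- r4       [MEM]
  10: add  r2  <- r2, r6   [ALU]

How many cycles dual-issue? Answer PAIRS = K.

PAIRS = 3

#0 head=0: xor.ALU+ld.MEM i0&i1 dual
#1 head=2: add.ALU+or.ALU i2&i3 dual
#2 head=4: mul.MUL i4 RAW r7
#3 head=5: st.MEM i5 no-port MEM/MEM
#4 head=6: ld.MEM i6 RAW+WAW r4
#5 head=7: sll.ALU i7 RAW r4
#6 head=8: bne.BR+ld.MEM i8&i9 dual
#7 head=10: add.ALU i10 tail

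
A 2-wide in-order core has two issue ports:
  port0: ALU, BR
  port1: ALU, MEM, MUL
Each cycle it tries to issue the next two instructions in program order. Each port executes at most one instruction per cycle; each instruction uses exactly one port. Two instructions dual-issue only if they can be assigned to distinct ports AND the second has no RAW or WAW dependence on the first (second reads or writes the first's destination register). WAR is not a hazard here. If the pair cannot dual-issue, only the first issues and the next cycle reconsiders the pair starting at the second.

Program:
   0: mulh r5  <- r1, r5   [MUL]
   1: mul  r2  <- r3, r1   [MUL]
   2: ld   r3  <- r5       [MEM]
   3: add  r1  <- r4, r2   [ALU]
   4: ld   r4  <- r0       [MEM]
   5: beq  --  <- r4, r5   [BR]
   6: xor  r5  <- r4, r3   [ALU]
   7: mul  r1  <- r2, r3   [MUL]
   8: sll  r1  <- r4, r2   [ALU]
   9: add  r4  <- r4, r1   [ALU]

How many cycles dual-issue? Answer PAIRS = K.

PAIRS = 2

c0: i0 mulh.MUL  no-port MUL/MUL
c1: i1 mul.MUL  no-port MUL/MEM
c2: i2+i3 ld.MEM+add.ALU  pair
c3: i4 ld.MEM  RAW r4
c4: i5+i6 beq.BR+xor.ALU  pair
c5: i7 mul.MUL  WAW r1
c6: i8 sll.ALU  RAW r1
c7: i9 add.ALU  tail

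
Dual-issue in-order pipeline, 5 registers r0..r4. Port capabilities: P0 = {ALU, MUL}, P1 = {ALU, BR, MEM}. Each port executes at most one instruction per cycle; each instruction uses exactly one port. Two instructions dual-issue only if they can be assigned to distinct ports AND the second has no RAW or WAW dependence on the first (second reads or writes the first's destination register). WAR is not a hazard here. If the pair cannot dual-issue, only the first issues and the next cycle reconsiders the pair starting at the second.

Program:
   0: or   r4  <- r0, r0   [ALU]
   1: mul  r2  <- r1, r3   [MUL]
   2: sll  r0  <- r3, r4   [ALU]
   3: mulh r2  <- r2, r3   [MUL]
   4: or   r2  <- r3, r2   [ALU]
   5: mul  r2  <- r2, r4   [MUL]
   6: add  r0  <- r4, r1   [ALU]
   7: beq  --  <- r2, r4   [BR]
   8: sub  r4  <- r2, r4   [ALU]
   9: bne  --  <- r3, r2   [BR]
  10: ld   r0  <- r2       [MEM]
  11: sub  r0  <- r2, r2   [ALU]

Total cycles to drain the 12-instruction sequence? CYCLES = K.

#0 head=0: or.ALU+mul.MUL i0,i1 pair
#1 head=2: sll.ALU+mulh.MUL i2,i3 pair
#2 head=4: or.ALU i4 RAW+WAW r2
#3 head=5: mul.MUL+add.ALU i5,i6 pair
#4 head=7: beq.BR+sub.ALU i7,i8 pair
#5 head=9: bne.BR i9 no-port BR/MEM
#6 head=10: ld.MEM i10 WAW r0
#7 head=11: sub.ALU i11 tail

CYCLES = 8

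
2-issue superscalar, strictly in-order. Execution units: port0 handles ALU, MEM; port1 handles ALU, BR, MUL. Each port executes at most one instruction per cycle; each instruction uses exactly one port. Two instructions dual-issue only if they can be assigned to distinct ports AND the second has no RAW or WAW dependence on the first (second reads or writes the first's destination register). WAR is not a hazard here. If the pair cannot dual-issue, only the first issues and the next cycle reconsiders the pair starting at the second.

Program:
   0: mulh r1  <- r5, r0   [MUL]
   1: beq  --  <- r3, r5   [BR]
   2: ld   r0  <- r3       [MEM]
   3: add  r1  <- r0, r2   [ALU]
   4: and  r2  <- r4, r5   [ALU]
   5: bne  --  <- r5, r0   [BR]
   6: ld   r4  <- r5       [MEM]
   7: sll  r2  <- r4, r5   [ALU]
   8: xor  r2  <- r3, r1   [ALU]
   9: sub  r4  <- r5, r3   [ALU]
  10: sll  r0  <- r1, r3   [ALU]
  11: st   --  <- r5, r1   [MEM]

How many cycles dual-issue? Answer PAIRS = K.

#0 head=0: mulh.MUL i0 no-port MUL/BR
#1 head=1: beq.BR/ld.MEM i1+i2 pair
#2 head=3: add.ALU/and.ALU i3+i4 pair
#3 head=5: bne.BR/ld.MEM i5+i6 pair
#4 head=7: sll.ALU i7 WAW r2
#5 head=8: xor.ALU/sub.ALU i8+i9 pair
#6 head=10: sll.ALU/st.MEM i10+i11 pair

PAIRS = 5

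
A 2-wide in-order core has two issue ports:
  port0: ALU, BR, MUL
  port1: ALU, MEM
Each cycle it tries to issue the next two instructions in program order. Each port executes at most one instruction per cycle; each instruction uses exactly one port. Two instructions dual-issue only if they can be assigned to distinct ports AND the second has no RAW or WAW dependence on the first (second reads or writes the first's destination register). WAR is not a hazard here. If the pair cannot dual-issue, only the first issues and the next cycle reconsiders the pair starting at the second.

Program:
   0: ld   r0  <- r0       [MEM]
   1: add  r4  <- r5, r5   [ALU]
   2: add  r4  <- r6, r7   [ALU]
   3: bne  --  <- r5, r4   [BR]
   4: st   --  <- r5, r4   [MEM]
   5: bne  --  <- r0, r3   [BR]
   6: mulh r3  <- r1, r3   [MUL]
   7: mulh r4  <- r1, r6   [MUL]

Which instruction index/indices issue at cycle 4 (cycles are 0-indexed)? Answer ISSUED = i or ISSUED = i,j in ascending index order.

ISSUED = 6

[0] i0+i1  ld.MEM add.ALU  -- pair
[1] i2  add.ALU  -- RAW r4
[2] i3+i4  bne.BR st.MEM  -- pair
[3] i5  bne.BR  -- no-port BR/MUL
[4] i6  mulh.MUL  -- no-port MUL/MUL
[5] i7  mulh.MUL  -- tail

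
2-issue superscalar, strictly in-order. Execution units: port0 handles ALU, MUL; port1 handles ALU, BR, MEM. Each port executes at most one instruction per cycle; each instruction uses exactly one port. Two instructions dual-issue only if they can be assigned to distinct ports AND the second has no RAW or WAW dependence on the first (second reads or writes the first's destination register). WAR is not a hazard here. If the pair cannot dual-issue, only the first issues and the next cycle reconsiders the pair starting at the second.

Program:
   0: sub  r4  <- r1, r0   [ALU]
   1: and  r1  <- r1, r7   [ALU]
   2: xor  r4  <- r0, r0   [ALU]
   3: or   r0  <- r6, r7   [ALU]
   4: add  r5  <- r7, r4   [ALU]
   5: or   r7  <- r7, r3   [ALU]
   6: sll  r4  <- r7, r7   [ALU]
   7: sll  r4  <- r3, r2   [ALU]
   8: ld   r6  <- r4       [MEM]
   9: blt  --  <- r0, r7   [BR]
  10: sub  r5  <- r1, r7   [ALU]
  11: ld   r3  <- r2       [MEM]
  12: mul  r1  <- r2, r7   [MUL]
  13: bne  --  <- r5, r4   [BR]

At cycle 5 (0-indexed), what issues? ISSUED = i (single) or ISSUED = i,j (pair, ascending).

  cy0 -> i0/i1 (sub;and) pair
  cy1 -> i2/i3 (xor;or) pair
  cy2 -> i4/i5 (add;or) pair
  cy3 -> i6 (sll) WAW r4
  cy4 -> i7 (sll) RAW r4
  cy5 -> i8 (ld) no-port MEM/BR
  cy6 -> i9/i10 (blt;sub) pair
  cy7 -> i11/i12 (ld;mul) pair
  cy8 -> i13 (bne) tail

ISSUED = 8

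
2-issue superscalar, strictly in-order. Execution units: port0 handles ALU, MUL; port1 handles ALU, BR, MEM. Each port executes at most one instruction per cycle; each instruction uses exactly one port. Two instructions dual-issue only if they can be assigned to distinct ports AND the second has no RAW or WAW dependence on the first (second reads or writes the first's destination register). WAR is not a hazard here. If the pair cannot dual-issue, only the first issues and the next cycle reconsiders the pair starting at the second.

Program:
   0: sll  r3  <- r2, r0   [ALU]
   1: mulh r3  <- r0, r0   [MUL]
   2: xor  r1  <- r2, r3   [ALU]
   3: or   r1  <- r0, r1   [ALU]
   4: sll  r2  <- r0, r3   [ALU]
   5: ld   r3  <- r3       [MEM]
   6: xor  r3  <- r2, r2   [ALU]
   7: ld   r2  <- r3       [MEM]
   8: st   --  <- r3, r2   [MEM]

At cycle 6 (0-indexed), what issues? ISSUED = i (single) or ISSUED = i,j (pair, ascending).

ISSUED = 7

c0: i0 sll  WAW r3
c1: i1 mulh  RAW r3
c2: i2 xor  RAW+WAW r1
c3: i3+i4 or+sll  dual
c4: i5 ld  WAW r3
c5: i6 xor  RAW r3
c6: i7 ld  no-port MEM/MEM
c7: i8 st  tail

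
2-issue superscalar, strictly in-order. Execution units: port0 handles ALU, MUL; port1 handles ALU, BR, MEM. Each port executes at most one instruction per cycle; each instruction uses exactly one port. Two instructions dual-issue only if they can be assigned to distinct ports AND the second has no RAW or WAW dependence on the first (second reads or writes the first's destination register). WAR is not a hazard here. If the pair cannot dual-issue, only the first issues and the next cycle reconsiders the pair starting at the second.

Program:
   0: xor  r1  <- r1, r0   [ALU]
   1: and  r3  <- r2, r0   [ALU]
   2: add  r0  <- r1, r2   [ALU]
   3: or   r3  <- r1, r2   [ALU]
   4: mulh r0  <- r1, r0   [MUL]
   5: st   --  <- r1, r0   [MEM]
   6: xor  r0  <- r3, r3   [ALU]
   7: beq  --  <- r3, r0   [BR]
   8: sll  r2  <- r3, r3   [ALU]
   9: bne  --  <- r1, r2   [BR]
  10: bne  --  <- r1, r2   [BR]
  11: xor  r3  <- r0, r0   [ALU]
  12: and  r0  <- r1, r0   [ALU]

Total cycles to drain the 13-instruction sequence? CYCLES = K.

t=0 i0+i1:xor.ALU+and.ALU ; dual
t=1 i2+i3:add.ALU+or.ALU ; dual
t=2 i4:mulh.MUL ; RAW r0
t=3 i5+i6:st.MEM+xor.ALU ; dual
t=4 i7+i8:beq.BR+sll.ALU ; dual
t=5 i9:bne.BR ; no-port BR/BR
t=6 i10+i11:bne.BR+xor.ALU ; dual
t=7 i12:and.ALU ; tail

CYCLES = 8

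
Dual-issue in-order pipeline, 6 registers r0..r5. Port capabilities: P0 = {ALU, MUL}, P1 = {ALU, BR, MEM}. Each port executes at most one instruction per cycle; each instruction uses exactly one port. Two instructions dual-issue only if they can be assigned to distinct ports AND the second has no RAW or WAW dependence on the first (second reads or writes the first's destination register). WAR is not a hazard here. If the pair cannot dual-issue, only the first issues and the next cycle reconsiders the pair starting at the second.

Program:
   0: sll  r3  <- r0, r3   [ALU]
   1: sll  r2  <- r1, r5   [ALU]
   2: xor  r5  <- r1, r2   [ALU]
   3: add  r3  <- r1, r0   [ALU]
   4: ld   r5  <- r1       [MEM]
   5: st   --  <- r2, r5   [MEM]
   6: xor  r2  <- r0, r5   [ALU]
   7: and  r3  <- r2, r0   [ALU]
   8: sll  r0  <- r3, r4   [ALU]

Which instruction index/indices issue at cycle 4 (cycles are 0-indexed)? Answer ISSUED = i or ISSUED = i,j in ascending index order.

t=0 i0/i1:sll sll ; 2-wide
t=1 i2/i3:xor add ; 2-wide
t=2 i4:ld ; no-port MEM/MEM
t=3 i5/i6:st xor ; 2-wide
t=4 i7:and ; RAW r3
t=5 i8:sll ; tail

ISSUED = 7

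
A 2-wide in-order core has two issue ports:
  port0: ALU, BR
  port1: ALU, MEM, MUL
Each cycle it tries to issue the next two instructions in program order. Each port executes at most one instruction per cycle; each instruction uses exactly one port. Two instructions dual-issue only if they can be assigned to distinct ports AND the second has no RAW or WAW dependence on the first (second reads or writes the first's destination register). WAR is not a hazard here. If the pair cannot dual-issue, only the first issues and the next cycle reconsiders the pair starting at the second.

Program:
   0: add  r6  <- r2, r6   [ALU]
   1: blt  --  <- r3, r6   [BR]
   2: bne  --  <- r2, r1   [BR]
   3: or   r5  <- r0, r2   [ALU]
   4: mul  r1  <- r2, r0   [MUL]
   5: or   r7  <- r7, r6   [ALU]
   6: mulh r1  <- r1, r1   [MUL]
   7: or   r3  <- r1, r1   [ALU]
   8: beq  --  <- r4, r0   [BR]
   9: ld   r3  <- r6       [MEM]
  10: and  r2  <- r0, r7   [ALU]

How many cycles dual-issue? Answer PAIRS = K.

0. add @i0  | RAW r6
1. blt @i1  | no-port BR/BR
2. bne or @i2,i3  | 2-wide
3. mul or @i4,i5  | 2-wide
4. mulh @i6  | RAW r1
5. or beq @i7,i8  | 2-wide
6. ld and @i9,i10  | 2-wide

PAIRS = 4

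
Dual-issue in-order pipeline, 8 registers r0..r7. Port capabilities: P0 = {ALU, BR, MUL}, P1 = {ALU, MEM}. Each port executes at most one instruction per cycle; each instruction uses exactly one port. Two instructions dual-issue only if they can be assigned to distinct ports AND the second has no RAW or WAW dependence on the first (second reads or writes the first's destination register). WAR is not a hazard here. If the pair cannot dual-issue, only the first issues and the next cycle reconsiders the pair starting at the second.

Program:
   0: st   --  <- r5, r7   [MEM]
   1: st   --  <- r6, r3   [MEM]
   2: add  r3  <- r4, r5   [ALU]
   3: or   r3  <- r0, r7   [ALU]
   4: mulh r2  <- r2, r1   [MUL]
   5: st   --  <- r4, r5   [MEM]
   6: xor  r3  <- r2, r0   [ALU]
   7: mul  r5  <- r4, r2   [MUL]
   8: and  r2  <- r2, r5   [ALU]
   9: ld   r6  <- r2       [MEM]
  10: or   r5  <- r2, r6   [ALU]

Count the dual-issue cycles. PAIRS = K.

PAIRS = 3

  cy0 -> i0 (st) no-port MEM/MEM
  cy1 -> i1+i2 (st add) 2-wide
  cy2 -> i3+i4 (or mulh) 2-wide
  cy3 -> i5+i6 (st xor) 2-wide
  cy4 -> i7 (mul) RAW r5
  cy5 -> i8 (and) RAW r2
  cy6 -> i9 (ld) RAW r6
  cy7 -> i10 (or) tail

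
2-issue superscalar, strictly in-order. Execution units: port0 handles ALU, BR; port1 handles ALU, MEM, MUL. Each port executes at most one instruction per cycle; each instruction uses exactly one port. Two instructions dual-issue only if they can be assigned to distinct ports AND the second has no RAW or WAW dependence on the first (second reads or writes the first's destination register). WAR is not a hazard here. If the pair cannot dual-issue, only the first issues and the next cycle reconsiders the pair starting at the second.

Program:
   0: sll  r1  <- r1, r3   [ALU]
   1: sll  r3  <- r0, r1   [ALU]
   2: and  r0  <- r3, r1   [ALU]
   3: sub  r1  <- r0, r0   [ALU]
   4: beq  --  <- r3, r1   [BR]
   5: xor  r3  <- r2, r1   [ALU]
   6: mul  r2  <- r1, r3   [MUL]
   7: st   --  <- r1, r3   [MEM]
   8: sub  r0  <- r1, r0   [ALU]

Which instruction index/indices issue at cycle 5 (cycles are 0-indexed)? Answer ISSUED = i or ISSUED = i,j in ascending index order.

c0: i0 sll  RAW r1
c1: i1 sll  RAW r3
c2: i2 and  RAW r0
c3: i3 sub  RAW r1
c4: i4&i5 beq xor  pair
c5: i6 mul  no-port MUL/MEM
c6: i7&i8 st sub  pair

ISSUED = 6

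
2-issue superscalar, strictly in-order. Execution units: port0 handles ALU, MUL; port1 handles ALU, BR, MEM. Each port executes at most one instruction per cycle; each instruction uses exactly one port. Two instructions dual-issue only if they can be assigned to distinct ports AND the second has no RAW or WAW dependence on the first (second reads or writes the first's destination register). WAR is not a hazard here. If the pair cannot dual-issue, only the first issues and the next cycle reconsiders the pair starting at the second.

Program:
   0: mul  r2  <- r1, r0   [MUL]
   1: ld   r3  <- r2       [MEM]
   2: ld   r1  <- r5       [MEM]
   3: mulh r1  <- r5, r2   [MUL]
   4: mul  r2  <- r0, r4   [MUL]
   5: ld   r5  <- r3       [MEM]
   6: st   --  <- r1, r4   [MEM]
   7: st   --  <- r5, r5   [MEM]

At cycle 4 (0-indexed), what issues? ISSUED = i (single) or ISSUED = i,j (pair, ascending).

[0] i0  mul.MUL  -- RAW r2
[1] i1  ld.MEM  -- no-port MEM/MEM
[2] i2  ld.MEM  -- WAW r1
[3] i3  mulh.MUL  -- no-port MUL/MUL
[4] i4&i5  mul.MUL/ld.MEM  -- pair
[5] i6  st.MEM  -- no-port MEM/MEM
[6] i7  st.MEM  -- tail

ISSUED = 4,5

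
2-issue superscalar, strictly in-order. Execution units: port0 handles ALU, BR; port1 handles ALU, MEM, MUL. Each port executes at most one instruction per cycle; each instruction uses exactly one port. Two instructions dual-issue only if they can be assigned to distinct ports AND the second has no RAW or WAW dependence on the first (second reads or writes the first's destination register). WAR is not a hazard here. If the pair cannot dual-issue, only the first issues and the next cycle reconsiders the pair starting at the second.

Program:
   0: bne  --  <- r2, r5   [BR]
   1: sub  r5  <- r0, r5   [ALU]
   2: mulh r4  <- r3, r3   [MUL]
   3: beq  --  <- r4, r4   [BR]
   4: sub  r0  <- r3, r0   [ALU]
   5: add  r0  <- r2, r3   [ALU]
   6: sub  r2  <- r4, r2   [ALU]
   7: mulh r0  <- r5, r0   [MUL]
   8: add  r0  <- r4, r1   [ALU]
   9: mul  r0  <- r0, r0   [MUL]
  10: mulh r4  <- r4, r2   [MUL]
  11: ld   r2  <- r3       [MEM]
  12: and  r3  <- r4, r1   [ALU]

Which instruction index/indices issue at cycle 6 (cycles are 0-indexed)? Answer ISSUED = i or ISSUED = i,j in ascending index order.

c0: i0&i1 bne.BR;sub.ALU  dual
c1: i2 mulh.MUL  RAW r4
c2: i3&i4 beq.BR;sub.ALU  dual
c3: i5&i6 add.ALU;sub.ALU  dual
c4: i7 mulh.MUL  WAW r0
c5: i8 add.ALU  RAW+WAW r0
c6: i9 mul.MUL  no-port MUL/MUL
c7: i10 mulh.MUL  no-port MUL/MEM
c8: i11&i12 ld.MEM;and.ALU  dual

ISSUED = 9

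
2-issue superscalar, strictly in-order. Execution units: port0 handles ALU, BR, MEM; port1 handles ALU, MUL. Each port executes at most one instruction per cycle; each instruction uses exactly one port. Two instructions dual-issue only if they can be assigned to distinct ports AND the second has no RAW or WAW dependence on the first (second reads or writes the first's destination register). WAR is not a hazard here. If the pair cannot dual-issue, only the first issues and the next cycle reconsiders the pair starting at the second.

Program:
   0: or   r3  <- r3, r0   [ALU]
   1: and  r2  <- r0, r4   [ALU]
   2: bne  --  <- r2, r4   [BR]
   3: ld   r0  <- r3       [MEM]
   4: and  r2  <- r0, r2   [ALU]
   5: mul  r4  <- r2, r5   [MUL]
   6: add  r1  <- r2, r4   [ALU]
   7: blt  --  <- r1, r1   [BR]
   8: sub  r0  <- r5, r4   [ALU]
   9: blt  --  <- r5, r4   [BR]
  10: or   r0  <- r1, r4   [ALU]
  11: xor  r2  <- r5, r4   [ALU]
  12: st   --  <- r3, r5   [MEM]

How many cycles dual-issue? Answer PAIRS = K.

PAIRS = 4

[0] i0/i1  or.ALU;and.ALU  -- pair
[1] i2  bne.BR  -- no-port BR/MEM
[2] i3  ld.MEM  -- RAW r0
[3] i4  and.ALU  -- RAW r2
[4] i5  mul.MUL  -- RAW r4
[5] i6  add.ALU  -- RAW r1
[6] i7/i8  blt.BR;sub.ALU  -- pair
[7] i9/i10  blt.BR;or.ALU  -- pair
[8] i11/i12  xor.ALU;st.MEM  -- pair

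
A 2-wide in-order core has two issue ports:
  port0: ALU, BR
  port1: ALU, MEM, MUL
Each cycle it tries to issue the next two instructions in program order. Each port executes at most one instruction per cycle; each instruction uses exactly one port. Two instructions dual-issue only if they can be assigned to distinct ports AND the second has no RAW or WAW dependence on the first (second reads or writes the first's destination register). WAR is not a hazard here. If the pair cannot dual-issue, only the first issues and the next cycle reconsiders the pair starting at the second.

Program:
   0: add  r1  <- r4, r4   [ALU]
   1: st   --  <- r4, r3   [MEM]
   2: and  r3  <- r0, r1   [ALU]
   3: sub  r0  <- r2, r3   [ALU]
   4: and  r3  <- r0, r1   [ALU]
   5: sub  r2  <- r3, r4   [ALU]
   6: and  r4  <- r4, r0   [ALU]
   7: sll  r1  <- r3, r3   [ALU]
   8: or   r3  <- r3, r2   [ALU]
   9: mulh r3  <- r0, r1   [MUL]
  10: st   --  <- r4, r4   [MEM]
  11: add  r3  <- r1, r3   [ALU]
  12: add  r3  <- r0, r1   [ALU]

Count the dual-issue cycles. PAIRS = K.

0. add.ALU+st.MEM @i0,i1  | dual
1. and.ALU @i2  | RAW r3
2. sub.ALU @i3  | RAW r0
3. and.ALU @i4  | RAW r3
4. sub.ALU+and.ALU @i5,i6  | dual
5. sll.ALU+or.ALU @i7,i8  | dual
6. mulh.MUL @i9  | no-port MUL/MEM
7. st.MEM+add.ALU @i10,i11  | dual
8. add.ALU @i12  | tail

PAIRS = 4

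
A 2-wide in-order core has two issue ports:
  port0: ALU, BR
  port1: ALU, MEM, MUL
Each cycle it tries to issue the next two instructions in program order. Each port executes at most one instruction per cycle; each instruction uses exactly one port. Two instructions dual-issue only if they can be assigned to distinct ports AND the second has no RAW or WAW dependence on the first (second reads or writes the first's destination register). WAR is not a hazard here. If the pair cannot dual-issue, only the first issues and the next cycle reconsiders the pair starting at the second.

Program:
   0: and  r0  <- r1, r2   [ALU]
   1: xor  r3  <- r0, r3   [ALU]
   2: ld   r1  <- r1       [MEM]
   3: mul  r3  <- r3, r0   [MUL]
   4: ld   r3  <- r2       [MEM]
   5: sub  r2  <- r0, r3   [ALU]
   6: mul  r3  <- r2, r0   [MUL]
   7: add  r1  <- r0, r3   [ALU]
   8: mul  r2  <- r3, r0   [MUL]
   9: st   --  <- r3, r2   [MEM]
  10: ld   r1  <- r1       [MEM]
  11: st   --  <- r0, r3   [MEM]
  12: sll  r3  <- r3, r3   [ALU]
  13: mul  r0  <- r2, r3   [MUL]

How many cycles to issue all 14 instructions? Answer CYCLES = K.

CYCLES = 11

t=0 i0:and.ALU ; RAW r0
t=1 i1+i2:xor.ALU+ld.MEM ; dual
t=2 i3:mul.MUL ; no-port MUL/MEM
t=3 i4:ld.MEM ; RAW r3
t=4 i5:sub.ALU ; RAW r2
t=5 i6:mul.MUL ; RAW r3
t=6 i7+i8:add.ALU+mul.MUL ; dual
t=7 i9:st.MEM ; no-port MEM/MEM
t=8 i10:ld.MEM ; no-port MEM/MEM
t=9 i11+i12:st.MEM+sll.ALU ; dual
t=10 i13:mul.MUL ; tail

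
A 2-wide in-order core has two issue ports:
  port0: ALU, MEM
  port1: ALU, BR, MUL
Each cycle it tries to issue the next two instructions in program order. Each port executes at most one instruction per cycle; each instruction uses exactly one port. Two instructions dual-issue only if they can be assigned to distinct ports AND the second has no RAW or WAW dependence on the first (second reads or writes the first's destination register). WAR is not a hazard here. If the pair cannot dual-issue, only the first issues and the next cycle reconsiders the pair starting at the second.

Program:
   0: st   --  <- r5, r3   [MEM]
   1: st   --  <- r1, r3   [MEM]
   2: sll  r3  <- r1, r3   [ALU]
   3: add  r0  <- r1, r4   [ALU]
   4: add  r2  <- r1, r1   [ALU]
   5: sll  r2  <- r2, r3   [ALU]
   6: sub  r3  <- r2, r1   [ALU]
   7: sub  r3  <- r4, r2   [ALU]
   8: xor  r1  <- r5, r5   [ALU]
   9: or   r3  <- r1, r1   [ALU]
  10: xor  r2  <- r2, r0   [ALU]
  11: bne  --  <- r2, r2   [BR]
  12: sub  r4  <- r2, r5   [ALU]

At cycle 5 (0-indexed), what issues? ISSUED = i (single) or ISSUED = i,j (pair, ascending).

ISSUED = 7,8

0. st @i0  | no-port MEM/MEM
1. st;sll @i1+i2  | pair
2. add;add @i3+i4  | pair
3. sll @i5  | RAW r2
4. sub @i6  | WAW r3
5. sub;xor @i7+i8  | pair
6. or;xor @i9+i10  | pair
7. bne;sub @i11+i12  | pair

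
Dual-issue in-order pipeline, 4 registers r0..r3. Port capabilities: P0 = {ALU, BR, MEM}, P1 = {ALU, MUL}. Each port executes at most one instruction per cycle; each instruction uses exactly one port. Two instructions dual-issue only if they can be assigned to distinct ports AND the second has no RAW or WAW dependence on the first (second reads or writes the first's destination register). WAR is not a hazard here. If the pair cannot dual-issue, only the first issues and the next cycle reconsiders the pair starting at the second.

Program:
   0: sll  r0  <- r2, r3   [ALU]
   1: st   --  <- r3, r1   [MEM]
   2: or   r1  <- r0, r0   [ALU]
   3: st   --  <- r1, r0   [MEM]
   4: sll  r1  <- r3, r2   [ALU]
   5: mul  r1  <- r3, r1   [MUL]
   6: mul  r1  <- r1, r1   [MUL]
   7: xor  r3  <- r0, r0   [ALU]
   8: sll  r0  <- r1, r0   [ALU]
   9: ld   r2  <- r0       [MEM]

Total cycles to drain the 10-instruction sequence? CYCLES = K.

CYCLES = 7

t=0 i0,i1:sll.ALU;st.MEM ; pair
t=1 i2:or.ALU ; RAW r1
t=2 i3,i4:st.MEM;sll.ALU ; pair
t=3 i5:mul.MUL ; no-port MUL/MUL
t=4 i6,i7:mul.MUL;xor.ALU ; pair
t=5 i8:sll.ALU ; RAW r0
t=6 i9:ld.MEM ; tail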